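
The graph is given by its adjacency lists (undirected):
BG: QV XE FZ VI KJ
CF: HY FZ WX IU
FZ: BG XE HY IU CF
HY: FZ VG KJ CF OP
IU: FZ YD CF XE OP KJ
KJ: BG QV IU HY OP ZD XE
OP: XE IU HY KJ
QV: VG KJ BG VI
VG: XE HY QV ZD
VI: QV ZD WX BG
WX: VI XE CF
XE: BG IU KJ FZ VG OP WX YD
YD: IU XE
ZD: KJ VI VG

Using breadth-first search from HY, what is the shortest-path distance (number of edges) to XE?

2

Level 0: HY
Level 1: CF, FZ, KJ, OP, VG
Level 2: BG, IU, QV, WX, XE, ZD
Level 3: VI, YD
XE first appears at level 2.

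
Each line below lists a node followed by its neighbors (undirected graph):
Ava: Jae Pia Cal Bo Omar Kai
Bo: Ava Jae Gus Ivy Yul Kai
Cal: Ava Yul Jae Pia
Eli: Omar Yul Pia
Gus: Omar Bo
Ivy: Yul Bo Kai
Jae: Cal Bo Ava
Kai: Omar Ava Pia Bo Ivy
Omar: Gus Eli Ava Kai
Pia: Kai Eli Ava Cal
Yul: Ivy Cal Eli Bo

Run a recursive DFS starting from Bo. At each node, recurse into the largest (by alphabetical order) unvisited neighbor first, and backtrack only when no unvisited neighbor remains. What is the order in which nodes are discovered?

Visit Bo
Bo → Yul
Yul → Ivy
Ivy → Kai
Kai → Pia
Pia → Eli
Eli → Omar
Omar → Gus
Omar → Ava
Ava → Jae
Jae → Cal

Bo, Yul, Ivy, Kai, Pia, Eli, Omar, Gus, Ava, Jae, Cal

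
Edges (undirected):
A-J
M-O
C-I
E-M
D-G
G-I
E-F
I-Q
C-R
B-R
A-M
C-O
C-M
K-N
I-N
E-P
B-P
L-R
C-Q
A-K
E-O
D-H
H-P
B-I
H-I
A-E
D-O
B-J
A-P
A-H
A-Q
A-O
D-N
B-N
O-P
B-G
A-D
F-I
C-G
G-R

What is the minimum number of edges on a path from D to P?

2

Level 0: D
Level 1: A, G, H, N, O
Level 2: B, C, E, I, J, K, M, P, Q, R
Level 3: F, L
P first appears at level 2.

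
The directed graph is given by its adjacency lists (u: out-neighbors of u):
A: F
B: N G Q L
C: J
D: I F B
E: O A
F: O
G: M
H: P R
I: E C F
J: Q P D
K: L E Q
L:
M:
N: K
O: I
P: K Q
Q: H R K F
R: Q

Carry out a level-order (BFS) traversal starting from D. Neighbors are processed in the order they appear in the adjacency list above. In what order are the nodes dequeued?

Visit D; enqueue I, F, B → queue [I, F, B]
Visit I; enqueue E, C → queue [F, B, E, C]
Visit F; enqueue O → queue [B, E, C, O]
Visit B; enqueue N, G, Q, L → queue [E, C, O, N, G, Q, L]
Visit E; enqueue A → queue [C, O, N, G, Q, L, A]
Visit C; enqueue J → queue [O, N, G, Q, L, A, J]
Visit O → queue [N, G, Q, L, A, J]
Visit N; enqueue K → queue [G, Q, L, A, J, K]
Visit G; enqueue M → queue [Q, L, A, J, K, M]
Visit Q; enqueue H, R → queue [L, A, J, K, M, H, R]
Visit L → queue [A, J, K, M, H, R]
Visit A → queue [J, K, M, H, R]
Visit J; enqueue P → queue [K, M, H, R, P]
Visit K → queue [M, H, R, P]
Visit M → queue [H, R, P]
Visit H → queue [R, P]
Visit R → queue [P]
Visit P → queue []

D, I, F, B, E, C, O, N, G, Q, L, A, J, K, M, H, R, P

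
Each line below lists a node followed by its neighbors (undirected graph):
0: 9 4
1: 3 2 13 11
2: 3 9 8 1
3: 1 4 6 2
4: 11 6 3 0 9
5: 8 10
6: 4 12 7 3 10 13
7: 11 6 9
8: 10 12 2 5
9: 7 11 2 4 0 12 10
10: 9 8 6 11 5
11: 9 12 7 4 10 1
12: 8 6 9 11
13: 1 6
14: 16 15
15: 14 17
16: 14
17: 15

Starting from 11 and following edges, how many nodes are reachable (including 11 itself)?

14

BFS from 11 visits: 11, 12, 10, 9, 7, 4, 1, 8, 6, 5, 2, 0, 3, 13
Reachable nodes: 14 of 18 total.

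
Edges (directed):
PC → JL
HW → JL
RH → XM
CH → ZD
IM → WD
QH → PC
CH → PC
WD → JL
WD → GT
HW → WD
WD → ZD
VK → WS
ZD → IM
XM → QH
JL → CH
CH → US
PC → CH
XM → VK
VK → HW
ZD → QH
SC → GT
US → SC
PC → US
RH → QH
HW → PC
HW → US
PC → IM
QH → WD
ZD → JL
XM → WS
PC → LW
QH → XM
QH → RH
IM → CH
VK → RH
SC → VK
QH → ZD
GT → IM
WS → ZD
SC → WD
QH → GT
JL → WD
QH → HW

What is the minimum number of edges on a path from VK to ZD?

Level 0: VK
Level 1: HW, RH, WS
Level 2: JL, PC, QH, US, WD, XM, ZD
Level 3: CH, GT, IM, LW, SC
ZD first appears at level 2.

2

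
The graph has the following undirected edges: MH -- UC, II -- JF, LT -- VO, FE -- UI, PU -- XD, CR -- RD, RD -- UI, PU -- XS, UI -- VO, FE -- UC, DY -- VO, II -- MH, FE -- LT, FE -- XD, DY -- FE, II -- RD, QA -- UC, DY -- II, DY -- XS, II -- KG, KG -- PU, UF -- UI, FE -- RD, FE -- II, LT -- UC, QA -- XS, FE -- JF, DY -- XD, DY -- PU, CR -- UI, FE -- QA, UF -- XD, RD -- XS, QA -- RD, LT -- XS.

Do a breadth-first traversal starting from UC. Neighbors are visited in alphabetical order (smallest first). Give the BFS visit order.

Visit UC; enqueue FE, LT, MH, QA → queue [FE, LT, MH, QA]
Visit FE; enqueue DY, II, JF, RD, UI, XD → queue [LT, MH, QA, DY, II, JF, RD, UI, XD]
Visit LT; enqueue VO, XS → queue [MH, QA, DY, II, JF, RD, UI, XD, VO, XS]
Visit MH → queue [QA, DY, II, JF, RD, UI, XD, VO, XS]
Visit QA → queue [DY, II, JF, RD, UI, XD, VO, XS]
Visit DY; enqueue PU → queue [II, JF, RD, UI, XD, VO, XS, PU]
Visit II; enqueue KG → queue [JF, RD, UI, XD, VO, XS, PU, KG]
Visit JF → queue [RD, UI, XD, VO, XS, PU, KG]
Visit RD; enqueue CR → queue [UI, XD, VO, XS, PU, KG, CR]
Visit UI; enqueue UF → queue [XD, VO, XS, PU, KG, CR, UF]
Visit XD → queue [VO, XS, PU, KG, CR, UF]
Visit VO → queue [XS, PU, KG, CR, UF]
Visit XS → queue [PU, KG, CR, UF]
Visit PU → queue [KG, CR, UF]
Visit KG → queue [CR, UF]
Visit CR → queue [UF]
Visit UF → queue []

UC FE LT MH QA DY II JF RD UI XD VO XS PU KG CR UF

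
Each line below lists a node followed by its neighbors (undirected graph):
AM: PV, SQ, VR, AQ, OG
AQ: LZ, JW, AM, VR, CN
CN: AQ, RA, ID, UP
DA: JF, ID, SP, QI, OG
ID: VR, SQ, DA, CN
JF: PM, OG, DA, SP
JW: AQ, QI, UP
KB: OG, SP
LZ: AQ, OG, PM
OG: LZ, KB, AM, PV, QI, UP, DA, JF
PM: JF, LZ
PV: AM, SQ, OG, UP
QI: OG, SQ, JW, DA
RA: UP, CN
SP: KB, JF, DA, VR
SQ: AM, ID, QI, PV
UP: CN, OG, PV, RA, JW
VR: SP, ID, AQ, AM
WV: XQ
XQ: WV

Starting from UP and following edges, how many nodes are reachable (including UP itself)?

18

BFS from UP visits: UP, CN, OG, PV, RA, JW, AQ, ID, LZ, KB, AM, QI, DA, JF, SQ, VR, PM, SP
Reachable nodes: 18 of 20 total.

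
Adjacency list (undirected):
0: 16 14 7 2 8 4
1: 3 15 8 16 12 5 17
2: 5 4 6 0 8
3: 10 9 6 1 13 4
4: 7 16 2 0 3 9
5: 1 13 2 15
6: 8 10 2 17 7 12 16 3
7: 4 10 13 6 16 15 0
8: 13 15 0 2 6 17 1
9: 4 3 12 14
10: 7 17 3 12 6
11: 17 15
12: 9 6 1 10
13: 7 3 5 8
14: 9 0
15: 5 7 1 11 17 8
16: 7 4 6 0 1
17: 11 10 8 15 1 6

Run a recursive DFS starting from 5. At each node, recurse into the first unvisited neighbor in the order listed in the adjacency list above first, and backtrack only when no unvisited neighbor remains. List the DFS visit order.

Visit 5
5 → 1
1 → 3
3 → 10
10 → 7
7 → 4
4 → 16
16 → 6
6 → 8
8 → 13
8 → 15
15 → 11
11 → 17
8 → 0
0 → 14
14 → 9
9 → 12
0 → 2

5, 1, 3, 10, 7, 4, 16, 6, 8, 13, 15, 11, 17, 0, 14, 9, 12, 2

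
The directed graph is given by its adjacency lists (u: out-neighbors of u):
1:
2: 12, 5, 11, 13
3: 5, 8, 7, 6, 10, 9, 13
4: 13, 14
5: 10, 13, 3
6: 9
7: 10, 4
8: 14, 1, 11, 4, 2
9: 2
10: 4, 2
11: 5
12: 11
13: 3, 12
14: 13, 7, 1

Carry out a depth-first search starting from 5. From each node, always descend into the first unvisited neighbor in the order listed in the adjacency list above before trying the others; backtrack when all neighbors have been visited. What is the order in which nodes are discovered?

5 10 4 13 3 8 14 7 1 11 2 12 6 9

Visit 5
5 → 10
10 → 4
4 → 13
13 → 3
3 → 8
8 → 14
14 → 7
14 → 1
8 → 11
8 → 2
2 → 12
3 → 6
6 → 9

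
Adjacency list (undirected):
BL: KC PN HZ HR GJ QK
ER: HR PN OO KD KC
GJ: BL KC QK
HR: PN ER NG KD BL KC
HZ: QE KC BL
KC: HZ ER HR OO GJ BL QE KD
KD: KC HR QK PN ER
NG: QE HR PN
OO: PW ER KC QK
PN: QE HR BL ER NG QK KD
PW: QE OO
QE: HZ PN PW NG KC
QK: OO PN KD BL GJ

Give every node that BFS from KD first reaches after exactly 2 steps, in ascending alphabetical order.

Level 0: KD
Level 1: ER, HR, KC, PN, QK
Level 2: BL, GJ, HZ, NG, OO, QE
Level 3: PW

BL, GJ, HZ, NG, OO, QE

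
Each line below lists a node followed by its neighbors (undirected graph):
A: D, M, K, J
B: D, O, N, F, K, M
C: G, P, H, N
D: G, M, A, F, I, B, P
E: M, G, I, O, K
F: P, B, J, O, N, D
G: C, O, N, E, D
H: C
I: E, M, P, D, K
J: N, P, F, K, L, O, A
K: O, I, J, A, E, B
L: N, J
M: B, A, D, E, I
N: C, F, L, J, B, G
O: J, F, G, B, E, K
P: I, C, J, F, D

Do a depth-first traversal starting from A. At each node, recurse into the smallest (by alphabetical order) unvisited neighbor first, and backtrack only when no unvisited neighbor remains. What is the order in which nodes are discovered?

Visit A
A → D
D → B
B → F
F → J
J → K
K → E
E → G
G → C
C → H
C → N
N → L
C → P
P → I
I → M
G → O

A, D, B, F, J, K, E, G, C, H, N, L, P, I, M, O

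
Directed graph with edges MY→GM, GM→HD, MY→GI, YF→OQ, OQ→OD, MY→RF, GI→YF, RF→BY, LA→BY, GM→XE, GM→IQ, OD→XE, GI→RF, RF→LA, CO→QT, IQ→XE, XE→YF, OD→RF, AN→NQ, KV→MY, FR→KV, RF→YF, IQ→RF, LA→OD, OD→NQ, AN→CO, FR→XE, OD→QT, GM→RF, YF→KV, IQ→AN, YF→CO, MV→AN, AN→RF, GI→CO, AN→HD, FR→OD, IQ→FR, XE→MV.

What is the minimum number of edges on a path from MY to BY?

2

Level 0: MY
Level 1: GI, GM, RF
Level 2: BY, CO, HD, IQ, LA, XE, YF
Level 3: AN, FR, KV, MV, OD, OQ, QT
Level 4: NQ
BY first appears at level 2.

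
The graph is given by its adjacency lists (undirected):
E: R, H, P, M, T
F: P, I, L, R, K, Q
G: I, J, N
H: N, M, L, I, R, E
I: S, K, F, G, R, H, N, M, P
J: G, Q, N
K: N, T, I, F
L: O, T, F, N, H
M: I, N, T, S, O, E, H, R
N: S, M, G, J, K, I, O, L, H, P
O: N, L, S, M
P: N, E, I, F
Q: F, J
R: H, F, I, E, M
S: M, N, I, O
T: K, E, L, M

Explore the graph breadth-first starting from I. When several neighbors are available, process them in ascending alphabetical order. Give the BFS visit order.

I, F, G, H, K, M, N, P, R, S, L, Q, J, E, T, O

Visit I; enqueue F, G, H, K, M, N, P, R, S → queue [F, G, H, K, M, N, P, R, S]
Visit F; enqueue L, Q → queue [G, H, K, M, N, P, R, S, L, Q]
Visit G; enqueue J → queue [H, K, M, N, P, R, S, L, Q, J]
Visit H; enqueue E → queue [K, M, N, P, R, S, L, Q, J, E]
Visit K; enqueue T → queue [M, N, P, R, S, L, Q, J, E, T]
Visit M; enqueue O → queue [N, P, R, S, L, Q, J, E, T, O]
Visit N → queue [P, R, S, L, Q, J, E, T, O]
Visit P → queue [R, S, L, Q, J, E, T, O]
Visit R → queue [S, L, Q, J, E, T, O]
Visit S → queue [L, Q, J, E, T, O]
Visit L → queue [Q, J, E, T, O]
Visit Q → queue [J, E, T, O]
Visit J → queue [E, T, O]
Visit E → queue [T, O]
Visit T → queue [O]
Visit O → queue []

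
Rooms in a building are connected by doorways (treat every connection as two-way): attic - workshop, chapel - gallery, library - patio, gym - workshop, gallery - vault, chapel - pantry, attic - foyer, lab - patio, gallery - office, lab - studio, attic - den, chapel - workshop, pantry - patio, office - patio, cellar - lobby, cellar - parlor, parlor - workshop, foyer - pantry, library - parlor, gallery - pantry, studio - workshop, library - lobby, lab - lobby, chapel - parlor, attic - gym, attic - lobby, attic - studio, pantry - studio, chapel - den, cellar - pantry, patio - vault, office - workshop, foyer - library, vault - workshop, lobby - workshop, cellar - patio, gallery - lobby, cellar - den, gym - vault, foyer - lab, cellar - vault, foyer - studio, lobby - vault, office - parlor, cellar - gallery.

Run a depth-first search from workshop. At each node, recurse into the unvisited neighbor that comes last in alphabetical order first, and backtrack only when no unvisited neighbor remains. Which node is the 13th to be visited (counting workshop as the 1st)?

Visit workshop
workshop → vault
vault → patio
patio → pantry
pantry → studio
studio → lab
lab → lobby
lobby → library
library → parlor
parlor → office
office → gallery
gallery → chapel
chapel → den
den → cellar
den → attic
attic → gym
attic → foyer

Visit order: workshop, vault, patio, pantry, studio, lab, lobby, library, parlor, office, gallery, chapel, den, cellar, attic, gym, foyer

den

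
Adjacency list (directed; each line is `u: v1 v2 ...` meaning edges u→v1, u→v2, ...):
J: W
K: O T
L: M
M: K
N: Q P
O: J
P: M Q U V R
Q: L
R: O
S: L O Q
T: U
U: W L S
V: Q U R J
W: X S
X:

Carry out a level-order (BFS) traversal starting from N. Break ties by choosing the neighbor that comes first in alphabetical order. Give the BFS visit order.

Visit N; enqueue P, Q → queue [P, Q]
Visit P; enqueue M, R, U, V → queue [Q, M, R, U, V]
Visit Q; enqueue L → queue [M, R, U, V, L]
Visit M; enqueue K → queue [R, U, V, L, K]
Visit R; enqueue O → queue [U, V, L, K, O]
Visit U; enqueue S, W → queue [V, L, K, O, S, W]
Visit V; enqueue J → queue [L, K, O, S, W, J]
Visit L → queue [K, O, S, W, J]
Visit K; enqueue T → queue [O, S, W, J, T]
Visit O → queue [S, W, J, T]
Visit S → queue [W, J, T]
Visit W; enqueue X → queue [J, T, X]
Visit J → queue [T, X]
Visit T → queue [X]
Visit X → queue []

N, P, Q, M, R, U, V, L, K, O, S, W, J, T, X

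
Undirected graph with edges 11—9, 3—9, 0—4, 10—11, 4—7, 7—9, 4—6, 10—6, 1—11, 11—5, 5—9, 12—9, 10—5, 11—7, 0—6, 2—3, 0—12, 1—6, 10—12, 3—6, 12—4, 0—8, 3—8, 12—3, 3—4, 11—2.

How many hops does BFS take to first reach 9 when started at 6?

2

Level 0: 6
Level 1: 0, 1, 3, 4, 10
Level 2: 2, 5, 7, 8, 9, 11, 12
9 first appears at level 2.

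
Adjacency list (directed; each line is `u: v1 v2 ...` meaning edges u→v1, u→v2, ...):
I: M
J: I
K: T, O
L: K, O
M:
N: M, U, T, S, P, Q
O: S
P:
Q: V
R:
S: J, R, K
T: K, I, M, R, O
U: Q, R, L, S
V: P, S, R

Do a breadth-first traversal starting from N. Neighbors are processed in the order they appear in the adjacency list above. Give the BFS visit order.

Visit N; enqueue M, U, T, S, P, Q → queue [M, U, T, S, P, Q]
Visit M → queue [U, T, S, P, Q]
Visit U; enqueue R, L → queue [T, S, P, Q, R, L]
Visit T; enqueue K, I, O → queue [S, P, Q, R, L, K, I, O]
Visit S; enqueue J → queue [P, Q, R, L, K, I, O, J]
Visit P → queue [Q, R, L, K, I, O, J]
Visit Q; enqueue V → queue [R, L, K, I, O, J, V]
Visit R → queue [L, K, I, O, J, V]
Visit L → queue [K, I, O, J, V]
Visit K → queue [I, O, J, V]
Visit I → queue [O, J, V]
Visit O → queue [J, V]
Visit J → queue [V]
Visit V → queue []

N → M → U → T → S → P → Q → R → L → K → I → O → J → V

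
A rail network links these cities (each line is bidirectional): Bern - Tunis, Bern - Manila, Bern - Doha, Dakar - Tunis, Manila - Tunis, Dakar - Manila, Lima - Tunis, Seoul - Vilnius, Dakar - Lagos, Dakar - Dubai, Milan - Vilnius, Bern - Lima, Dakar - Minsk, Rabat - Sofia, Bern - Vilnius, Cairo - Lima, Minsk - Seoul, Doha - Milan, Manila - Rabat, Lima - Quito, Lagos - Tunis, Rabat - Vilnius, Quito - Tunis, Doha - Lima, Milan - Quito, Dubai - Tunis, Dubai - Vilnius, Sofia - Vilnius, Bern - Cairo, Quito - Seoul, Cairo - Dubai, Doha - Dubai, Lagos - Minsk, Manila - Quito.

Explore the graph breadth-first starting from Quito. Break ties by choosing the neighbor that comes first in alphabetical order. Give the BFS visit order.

Quito, Lima, Manila, Milan, Seoul, Tunis, Bern, Cairo, Doha, Dakar, Rabat, Vilnius, Minsk, Dubai, Lagos, Sofia

Visit Quito; enqueue Lima, Manila, Milan, Seoul, Tunis → queue [Lima, Manila, Milan, Seoul, Tunis]
Visit Lima; enqueue Bern, Cairo, Doha → queue [Manila, Milan, Seoul, Tunis, Bern, Cairo, Doha]
Visit Manila; enqueue Dakar, Rabat → queue [Milan, Seoul, Tunis, Bern, Cairo, Doha, Dakar, Rabat]
Visit Milan; enqueue Vilnius → queue [Seoul, Tunis, Bern, Cairo, Doha, Dakar, Rabat, Vilnius]
Visit Seoul; enqueue Minsk → queue [Tunis, Bern, Cairo, Doha, Dakar, Rabat, Vilnius, Minsk]
Visit Tunis; enqueue Dubai, Lagos → queue [Bern, Cairo, Doha, Dakar, Rabat, Vilnius, Minsk, Dubai, Lagos]
Visit Bern → queue [Cairo, Doha, Dakar, Rabat, Vilnius, Minsk, Dubai, Lagos]
Visit Cairo → queue [Doha, Dakar, Rabat, Vilnius, Minsk, Dubai, Lagos]
Visit Doha → queue [Dakar, Rabat, Vilnius, Minsk, Dubai, Lagos]
Visit Dakar → queue [Rabat, Vilnius, Minsk, Dubai, Lagos]
Visit Rabat; enqueue Sofia → queue [Vilnius, Minsk, Dubai, Lagos, Sofia]
Visit Vilnius → queue [Minsk, Dubai, Lagos, Sofia]
Visit Minsk → queue [Dubai, Lagos, Sofia]
Visit Dubai → queue [Lagos, Sofia]
Visit Lagos → queue [Sofia]
Visit Sofia → queue []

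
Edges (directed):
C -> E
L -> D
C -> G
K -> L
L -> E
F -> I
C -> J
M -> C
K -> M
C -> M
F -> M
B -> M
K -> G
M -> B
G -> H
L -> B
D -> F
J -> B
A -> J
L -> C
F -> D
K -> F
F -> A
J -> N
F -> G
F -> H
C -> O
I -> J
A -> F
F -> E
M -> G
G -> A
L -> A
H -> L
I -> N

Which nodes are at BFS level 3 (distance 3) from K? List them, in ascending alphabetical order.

J, N, O

Level 0: K
Level 1: F, G, L, M
Level 2: A, B, C, D, E, H, I
Level 3: J, N, O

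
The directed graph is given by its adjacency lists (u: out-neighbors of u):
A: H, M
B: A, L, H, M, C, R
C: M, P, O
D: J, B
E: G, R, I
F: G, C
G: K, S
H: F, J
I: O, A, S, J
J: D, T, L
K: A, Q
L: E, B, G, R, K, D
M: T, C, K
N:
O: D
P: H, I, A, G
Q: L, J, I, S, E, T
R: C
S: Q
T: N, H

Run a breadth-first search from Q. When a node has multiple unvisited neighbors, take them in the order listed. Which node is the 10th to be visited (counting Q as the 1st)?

R

Visit Q; enqueue L, J, I, S, E, T → queue [L, J, I, S, E, T]
Visit L; enqueue B, G, R, K, D → queue [J, I, S, E, T, B, G, R, K, D]
Visit J → queue [I, S, E, T, B, G, R, K, D]
Visit I; enqueue O, A → queue [S, E, T, B, G, R, K, D, O, A]
Visit S → queue [E, T, B, G, R, K, D, O, A]
Visit E → queue [T, B, G, R, K, D, O, A]
Visit T; enqueue N, H → queue [B, G, R, K, D, O, A, N, H]
Visit B; enqueue M, C → queue [G, R, K, D, O, A, N, H, M, C]
Visit G → queue [R, K, D, O, A, N, H, M, C]
Visit R → queue [K, D, O, A, N, H, M, C]
Visit K → queue [D, O, A, N, H, M, C]
Visit D → queue [O, A, N, H, M, C]
Visit O → queue [A, N, H, M, C]
Visit A → queue [N, H, M, C]
Visit N → queue [H, M, C]
Visit H; enqueue F → queue [M, C, F]
Visit M → queue [C, F]
Visit C; enqueue P → queue [F, P]
Visit F → queue [P]
Visit P → queue []

Visit order: Q, L, J, I, S, E, T, B, G, R, K, D, O, A, N, H, M, C, F, P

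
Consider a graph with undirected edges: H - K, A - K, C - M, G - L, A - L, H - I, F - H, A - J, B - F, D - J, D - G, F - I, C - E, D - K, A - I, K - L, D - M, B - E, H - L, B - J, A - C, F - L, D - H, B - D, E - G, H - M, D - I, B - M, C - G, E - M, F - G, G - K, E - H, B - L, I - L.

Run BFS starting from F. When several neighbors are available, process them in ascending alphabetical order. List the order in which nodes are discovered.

F B G H I L D E J M C K A

Visit F; enqueue B, G, H, I, L → queue [B, G, H, I, L]
Visit B; enqueue D, E, J, M → queue [G, H, I, L, D, E, J, M]
Visit G; enqueue C, K → queue [H, I, L, D, E, J, M, C, K]
Visit H → queue [I, L, D, E, J, M, C, K]
Visit I; enqueue A → queue [L, D, E, J, M, C, K, A]
Visit L → queue [D, E, J, M, C, K, A]
Visit D → queue [E, J, M, C, K, A]
Visit E → queue [J, M, C, K, A]
Visit J → queue [M, C, K, A]
Visit M → queue [C, K, A]
Visit C → queue [K, A]
Visit K → queue [A]
Visit A → queue []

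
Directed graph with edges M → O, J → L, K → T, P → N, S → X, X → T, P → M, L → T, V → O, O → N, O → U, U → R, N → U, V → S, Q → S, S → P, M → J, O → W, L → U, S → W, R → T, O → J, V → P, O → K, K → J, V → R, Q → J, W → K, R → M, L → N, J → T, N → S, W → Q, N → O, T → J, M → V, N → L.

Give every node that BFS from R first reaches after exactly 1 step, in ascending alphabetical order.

Level 0: R
Level 1: M, T
Level 2: J, O, V
Level 3: K, L, N, P, S, U, W
Level 4: Q, X

M, T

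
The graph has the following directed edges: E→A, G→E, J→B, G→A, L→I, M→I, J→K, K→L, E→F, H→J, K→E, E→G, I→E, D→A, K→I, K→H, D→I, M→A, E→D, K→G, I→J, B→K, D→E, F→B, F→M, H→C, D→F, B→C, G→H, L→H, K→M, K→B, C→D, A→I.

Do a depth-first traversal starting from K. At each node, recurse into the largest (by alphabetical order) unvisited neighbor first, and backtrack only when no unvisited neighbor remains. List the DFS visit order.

Visit K
K → M
M → I
I → J
J → B
B → C
C → D
D → F
D → E
E → G
G → H
G → A
K → L

K, M, I, J, B, C, D, F, E, G, H, A, L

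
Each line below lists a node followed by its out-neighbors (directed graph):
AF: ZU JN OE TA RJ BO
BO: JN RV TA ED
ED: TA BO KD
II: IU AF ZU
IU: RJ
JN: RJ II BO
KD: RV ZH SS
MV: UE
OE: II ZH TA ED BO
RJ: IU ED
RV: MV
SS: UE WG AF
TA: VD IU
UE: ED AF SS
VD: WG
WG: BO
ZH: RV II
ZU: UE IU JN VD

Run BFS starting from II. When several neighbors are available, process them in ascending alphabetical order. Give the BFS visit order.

Visit II; enqueue AF, IU, ZU → queue [AF, IU, ZU]
Visit AF; enqueue BO, JN, OE, RJ, TA → queue [IU, ZU, BO, JN, OE, RJ, TA]
Visit IU → queue [ZU, BO, JN, OE, RJ, TA]
Visit ZU; enqueue UE, VD → queue [BO, JN, OE, RJ, TA, UE, VD]
Visit BO; enqueue ED, RV → queue [JN, OE, RJ, TA, UE, VD, ED, RV]
Visit JN → queue [OE, RJ, TA, UE, VD, ED, RV]
Visit OE; enqueue ZH → queue [RJ, TA, UE, VD, ED, RV, ZH]
Visit RJ → queue [TA, UE, VD, ED, RV, ZH]
Visit TA → queue [UE, VD, ED, RV, ZH]
Visit UE; enqueue SS → queue [VD, ED, RV, ZH, SS]
Visit VD; enqueue WG → queue [ED, RV, ZH, SS, WG]
Visit ED; enqueue KD → queue [RV, ZH, SS, WG, KD]
Visit RV; enqueue MV → queue [ZH, SS, WG, KD, MV]
Visit ZH → queue [SS, WG, KD, MV]
Visit SS → queue [WG, KD, MV]
Visit WG → queue [KD, MV]
Visit KD → queue [MV]
Visit MV → queue []

II, AF, IU, ZU, BO, JN, OE, RJ, TA, UE, VD, ED, RV, ZH, SS, WG, KD, MV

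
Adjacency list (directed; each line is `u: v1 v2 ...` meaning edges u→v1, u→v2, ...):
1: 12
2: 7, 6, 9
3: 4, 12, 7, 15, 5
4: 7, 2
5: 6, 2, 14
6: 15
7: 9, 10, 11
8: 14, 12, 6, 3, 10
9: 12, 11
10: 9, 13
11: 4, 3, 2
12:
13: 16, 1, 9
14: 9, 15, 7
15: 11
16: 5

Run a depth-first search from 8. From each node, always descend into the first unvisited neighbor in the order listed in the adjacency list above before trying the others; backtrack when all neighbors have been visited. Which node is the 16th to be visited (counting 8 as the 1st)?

3

Visit 8
8 → 14
14 → 9
9 → 12
9 → 11
11 → 4
4 → 7
7 → 10
10 → 13
13 → 16
16 → 5
5 → 6
6 → 15
5 → 2
13 → 1
11 → 3

Visit order: 8, 14, 9, 12, 11, 4, 7, 10, 13, 16, 5, 6, 15, 2, 1, 3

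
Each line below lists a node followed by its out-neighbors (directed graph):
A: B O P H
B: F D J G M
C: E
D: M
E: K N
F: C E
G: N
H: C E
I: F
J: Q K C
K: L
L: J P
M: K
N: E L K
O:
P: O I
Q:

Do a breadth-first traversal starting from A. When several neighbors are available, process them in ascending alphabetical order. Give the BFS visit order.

Visit A; enqueue B, H, O, P → queue [B, H, O, P]
Visit B; enqueue D, F, G, J, M → queue [H, O, P, D, F, G, J, M]
Visit H; enqueue C, E → queue [O, P, D, F, G, J, M, C, E]
Visit O → queue [P, D, F, G, J, M, C, E]
Visit P; enqueue I → queue [D, F, G, J, M, C, E, I]
Visit D → queue [F, G, J, M, C, E, I]
Visit F → queue [G, J, M, C, E, I]
Visit G; enqueue N → queue [J, M, C, E, I, N]
Visit J; enqueue K, Q → queue [M, C, E, I, N, K, Q]
Visit M → queue [C, E, I, N, K, Q]
Visit C → queue [E, I, N, K, Q]
Visit E → queue [I, N, K, Q]
Visit I → queue [N, K, Q]
Visit N; enqueue L → queue [K, Q, L]
Visit K → queue [Q, L]
Visit Q → queue [L]
Visit L → queue []

A, B, H, O, P, D, F, G, J, M, C, E, I, N, K, Q, L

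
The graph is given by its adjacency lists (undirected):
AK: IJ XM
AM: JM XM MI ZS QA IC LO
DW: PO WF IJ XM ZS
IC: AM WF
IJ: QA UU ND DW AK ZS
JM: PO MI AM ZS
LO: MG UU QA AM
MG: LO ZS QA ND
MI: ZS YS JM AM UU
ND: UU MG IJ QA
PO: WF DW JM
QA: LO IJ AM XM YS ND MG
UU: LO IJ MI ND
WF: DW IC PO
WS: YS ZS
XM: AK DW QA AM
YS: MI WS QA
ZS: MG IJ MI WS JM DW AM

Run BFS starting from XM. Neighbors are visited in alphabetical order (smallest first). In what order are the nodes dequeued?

Visit XM; enqueue AK, AM, DW, QA → queue [AK, AM, DW, QA]
Visit AK; enqueue IJ → queue [AM, DW, QA, IJ]
Visit AM; enqueue IC, JM, LO, MI, ZS → queue [DW, QA, IJ, IC, JM, LO, MI, ZS]
Visit DW; enqueue PO, WF → queue [QA, IJ, IC, JM, LO, MI, ZS, PO, WF]
Visit QA; enqueue MG, ND, YS → queue [IJ, IC, JM, LO, MI, ZS, PO, WF, MG, ND, YS]
Visit IJ; enqueue UU → queue [IC, JM, LO, MI, ZS, PO, WF, MG, ND, YS, UU]
Visit IC → queue [JM, LO, MI, ZS, PO, WF, MG, ND, YS, UU]
Visit JM → queue [LO, MI, ZS, PO, WF, MG, ND, YS, UU]
Visit LO → queue [MI, ZS, PO, WF, MG, ND, YS, UU]
Visit MI → queue [ZS, PO, WF, MG, ND, YS, UU]
Visit ZS; enqueue WS → queue [PO, WF, MG, ND, YS, UU, WS]
Visit PO → queue [WF, MG, ND, YS, UU, WS]
Visit WF → queue [MG, ND, YS, UU, WS]
Visit MG → queue [ND, YS, UU, WS]
Visit ND → queue [YS, UU, WS]
Visit YS → queue [UU, WS]
Visit UU → queue [WS]
Visit WS → queue []

XM -> AK -> AM -> DW -> QA -> IJ -> IC -> JM -> LO -> MI -> ZS -> PO -> WF -> MG -> ND -> YS -> UU -> WS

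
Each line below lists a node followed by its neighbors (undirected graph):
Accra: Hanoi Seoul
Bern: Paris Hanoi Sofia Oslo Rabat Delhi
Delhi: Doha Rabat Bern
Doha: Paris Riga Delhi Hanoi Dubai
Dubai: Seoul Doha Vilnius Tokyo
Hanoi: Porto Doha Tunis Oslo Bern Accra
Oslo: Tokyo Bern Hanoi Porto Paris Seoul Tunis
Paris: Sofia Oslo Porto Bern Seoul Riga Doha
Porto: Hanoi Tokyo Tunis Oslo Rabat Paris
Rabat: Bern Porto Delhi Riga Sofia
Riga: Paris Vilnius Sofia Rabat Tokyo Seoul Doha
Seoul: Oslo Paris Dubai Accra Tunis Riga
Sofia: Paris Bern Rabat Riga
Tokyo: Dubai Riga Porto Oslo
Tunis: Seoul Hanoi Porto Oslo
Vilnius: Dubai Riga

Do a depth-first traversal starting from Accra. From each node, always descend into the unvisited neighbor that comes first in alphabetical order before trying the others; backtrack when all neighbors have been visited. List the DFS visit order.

Visit Accra
Accra → Hanoi
Hanoi → Bern
Bern → Delhi
Delhi → Doha
Doha → Dubai
Dubai → Seoul
Seoul → Oslo
Oslo → Paris
Paris → Porto
Porto → Rabat
Rabat → Riga
Riga → Sofia
Riga → Tokyo
Riga → Vilnius
Porto → Tunis

Accra, Hanoi, Bern, Delhi, Doha, Dubai, Seoul, Oslo, Paris, Porto, Rabat, Riga, Sofia, Tokyo, Vilnius, Tunis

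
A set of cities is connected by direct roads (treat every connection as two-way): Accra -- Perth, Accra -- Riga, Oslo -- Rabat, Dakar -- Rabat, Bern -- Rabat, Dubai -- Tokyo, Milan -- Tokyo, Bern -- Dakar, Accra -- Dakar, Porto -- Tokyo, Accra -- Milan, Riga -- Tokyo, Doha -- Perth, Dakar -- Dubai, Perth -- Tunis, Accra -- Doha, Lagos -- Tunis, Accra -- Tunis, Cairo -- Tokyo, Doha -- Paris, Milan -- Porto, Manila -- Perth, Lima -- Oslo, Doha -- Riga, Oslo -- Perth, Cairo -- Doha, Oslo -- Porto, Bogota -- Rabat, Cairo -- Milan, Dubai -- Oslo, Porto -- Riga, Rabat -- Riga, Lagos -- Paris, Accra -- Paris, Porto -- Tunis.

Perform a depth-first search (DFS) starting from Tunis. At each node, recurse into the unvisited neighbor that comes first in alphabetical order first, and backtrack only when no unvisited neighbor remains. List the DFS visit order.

Visit Tunis
Tunis → Accra
Accra → Dakar
Dakar → Bern
Bern → Rabat
Rabat → Bogota
Rabat → Oslo
Oslo → Dubai
Dubai → Tokyo
Tokyo → Cairo
Cairo → Doha
Doha → Paris
Paris → Lagos
Doha → Perth
Perth → Manila
Doha → Riga
Riga → Porto
Porto → Milan
Oslo → Lima

Tunis → Accra → Dakar → Bern → Rabat → Bogota → Oslo → Dubai → Tokyo → Cairo → Doha → Paris → Lagos → Perth → Manila → Riga → Porto → Milan → Lima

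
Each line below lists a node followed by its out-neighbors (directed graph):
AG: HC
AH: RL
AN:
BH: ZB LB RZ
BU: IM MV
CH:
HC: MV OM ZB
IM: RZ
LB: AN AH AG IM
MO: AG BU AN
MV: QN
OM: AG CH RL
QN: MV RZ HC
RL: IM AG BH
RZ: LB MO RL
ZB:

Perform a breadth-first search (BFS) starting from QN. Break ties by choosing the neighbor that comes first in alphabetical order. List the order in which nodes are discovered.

Visit QN; enqueue HC, MV, RZ → queue [HC, MV, RZ]
Visit HC; enqueue OM, ZB → queue [MV, RZ, OM, ZB]
Visit MV → queue [RZ, OM, ZB]
Visit RZ; enqueue LB, MO, RL → queue [OM, ZB, LB, MO, RL]
Visit OM; enqueue AG, CH → queue [ZB, LB, MO, RL, AG, CH]
Visit ZB → queue [LB, MO, RL, AG, CH]
Visit LB; enqueue AH, AN, IM → queue [MO, RL, AG, CH, AH, AN, IM]
Visit MO; enqueue BU → queue [RL, AG, CH, AH, AN, IM, BU]
Visit RL; enqueue BH → queue [AG, CH, AH, AN, IM, BU, BH]
Visit AG → queue [CH, AH, AN, IM, BU, BH]
Visit CH → queue [AH, AN, IM, BU, BH]
Visit AH → queue [AN, IM, BU, BH]
Visit AN → queue [IM, BU, BH]
Visit IM → queue [BU, BH]
Visit BU → queue [BH]
Visit BH → queue []

QN HC MV RZ OM ZB LB MO RL AG CH AH AN IM BU BH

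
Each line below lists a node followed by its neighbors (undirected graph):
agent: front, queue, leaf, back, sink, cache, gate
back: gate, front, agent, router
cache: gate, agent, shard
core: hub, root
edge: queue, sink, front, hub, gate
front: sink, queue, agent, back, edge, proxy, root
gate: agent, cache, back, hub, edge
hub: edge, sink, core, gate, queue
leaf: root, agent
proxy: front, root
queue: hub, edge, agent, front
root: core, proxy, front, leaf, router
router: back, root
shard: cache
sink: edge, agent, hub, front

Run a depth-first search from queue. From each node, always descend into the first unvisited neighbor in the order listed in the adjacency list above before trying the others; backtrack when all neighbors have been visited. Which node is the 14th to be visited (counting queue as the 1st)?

proxy

Visit queue
queue → hub
hub → edge
edge → sink
sink → agent
agent → front
front → back
back → gate
gate → cache
cache → shard
back → router
router → root
root → core
root → proxy
root → leaf

Visit order: queue, hub, edge, sink, agent, front, back, gate, cache, shard, router, root, core, proxy, leaf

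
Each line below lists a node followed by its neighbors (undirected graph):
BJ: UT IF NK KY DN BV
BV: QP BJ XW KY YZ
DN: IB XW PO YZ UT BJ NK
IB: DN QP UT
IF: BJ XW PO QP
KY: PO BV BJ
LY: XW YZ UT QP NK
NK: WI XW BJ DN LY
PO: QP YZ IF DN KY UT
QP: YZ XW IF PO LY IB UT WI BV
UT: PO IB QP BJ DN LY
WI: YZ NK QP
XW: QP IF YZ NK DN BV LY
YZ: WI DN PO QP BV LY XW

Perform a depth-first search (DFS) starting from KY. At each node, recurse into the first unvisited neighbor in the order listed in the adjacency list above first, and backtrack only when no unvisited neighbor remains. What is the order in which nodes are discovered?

Visit KY
KY → PO
PO → QP
QP → YZ
YZ → WI
WI → NK
NK → XW
XW → IF
IF → BJ
BJ → UT
UT → IB
IB → DN
UT → LY
BJ → BV

KY PO QP YZ WI NK XW IF BJ UT IB DN LY BV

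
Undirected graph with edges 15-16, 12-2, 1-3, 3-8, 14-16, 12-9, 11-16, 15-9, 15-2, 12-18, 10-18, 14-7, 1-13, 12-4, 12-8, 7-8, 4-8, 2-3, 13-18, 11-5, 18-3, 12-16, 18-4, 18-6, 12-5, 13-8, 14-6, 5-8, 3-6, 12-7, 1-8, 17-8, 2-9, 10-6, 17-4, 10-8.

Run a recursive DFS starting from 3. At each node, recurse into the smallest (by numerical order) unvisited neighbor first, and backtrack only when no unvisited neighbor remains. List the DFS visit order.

3 1 8 4 12 2 9 15 16 11 5 14 6 10 18 13 7 17

Visit 3
3 → 1
1 → 8
8 → 4
4 → 12
12 → 2
2 → 9
9 → 15
15 → 16
16 → 11
11 → 5
16 → 14
14 → 6
6 → 10
10 → 18
18 → 13
14 → 7
4 → 17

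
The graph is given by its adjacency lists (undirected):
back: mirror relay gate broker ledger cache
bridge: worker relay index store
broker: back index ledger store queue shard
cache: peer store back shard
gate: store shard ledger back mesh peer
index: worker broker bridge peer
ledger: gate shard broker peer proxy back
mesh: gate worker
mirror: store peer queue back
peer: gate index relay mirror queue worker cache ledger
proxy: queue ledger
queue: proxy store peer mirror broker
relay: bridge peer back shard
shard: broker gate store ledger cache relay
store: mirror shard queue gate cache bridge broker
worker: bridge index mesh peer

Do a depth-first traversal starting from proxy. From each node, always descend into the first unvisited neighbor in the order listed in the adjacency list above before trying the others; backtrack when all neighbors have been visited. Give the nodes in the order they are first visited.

Visit proxy
proxy → queue
queue → store
store → mirror
mirror → peer
peer → gate
gate → shard
shard → broker
broker → back
back → relay
relay → bridge
bridge → worker
worker → index
worker → mesh
back → ledger
back → cache

proxy, queue, store, mirror, peer, gate, shard, broker, back, relay, bridge, worker, index, mesh, ledger, cache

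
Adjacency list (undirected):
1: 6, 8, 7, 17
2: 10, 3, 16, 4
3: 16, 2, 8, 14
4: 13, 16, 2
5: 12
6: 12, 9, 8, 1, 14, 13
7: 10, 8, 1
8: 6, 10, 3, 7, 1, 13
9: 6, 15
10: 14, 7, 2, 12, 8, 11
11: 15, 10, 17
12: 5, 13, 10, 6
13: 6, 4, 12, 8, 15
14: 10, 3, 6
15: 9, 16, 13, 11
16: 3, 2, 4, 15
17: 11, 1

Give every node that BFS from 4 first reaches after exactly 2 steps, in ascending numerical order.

3, 6, 8, 10, 12, 15

Level 0: 4
Level 1: 2, 13, 16
Level 2: 3, 6, 8, 10, 12, 15
Level 3: 1, 5, 7, 9, 11, 14
Level 4: 17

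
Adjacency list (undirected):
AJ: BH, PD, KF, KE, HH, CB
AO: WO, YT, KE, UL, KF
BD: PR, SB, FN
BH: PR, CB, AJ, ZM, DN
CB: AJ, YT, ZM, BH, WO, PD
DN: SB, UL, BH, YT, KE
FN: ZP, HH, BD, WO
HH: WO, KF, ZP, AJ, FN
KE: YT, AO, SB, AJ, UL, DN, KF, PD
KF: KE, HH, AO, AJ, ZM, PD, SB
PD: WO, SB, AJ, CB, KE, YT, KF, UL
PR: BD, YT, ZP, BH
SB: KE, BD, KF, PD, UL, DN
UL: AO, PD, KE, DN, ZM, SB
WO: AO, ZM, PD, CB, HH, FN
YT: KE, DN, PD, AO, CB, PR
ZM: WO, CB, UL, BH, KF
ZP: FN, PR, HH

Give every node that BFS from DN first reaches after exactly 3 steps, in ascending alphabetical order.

Level 0: DN
Level 1: BH, KE, SB, UL, YT
Level 2: AJ, AO, BD, CB, KF, PD, PR, ZM
Level 3: FN, HH, WO, ZP

FN, HH, WO, ZP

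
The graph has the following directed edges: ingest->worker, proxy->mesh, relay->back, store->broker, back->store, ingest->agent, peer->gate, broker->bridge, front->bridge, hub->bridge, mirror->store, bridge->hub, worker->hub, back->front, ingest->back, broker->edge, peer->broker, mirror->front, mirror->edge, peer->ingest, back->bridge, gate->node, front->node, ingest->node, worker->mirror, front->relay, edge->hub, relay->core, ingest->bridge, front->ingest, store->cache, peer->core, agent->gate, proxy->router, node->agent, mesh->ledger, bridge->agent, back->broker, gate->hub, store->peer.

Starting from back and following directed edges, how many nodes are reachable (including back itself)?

17

BFS from back visits: back, store, front, broker, bridge, peer, cache, relay, node, ingest, edge, hub, agent, gate, core, worker, mirror
Reachable nodes: 17 of 21 total.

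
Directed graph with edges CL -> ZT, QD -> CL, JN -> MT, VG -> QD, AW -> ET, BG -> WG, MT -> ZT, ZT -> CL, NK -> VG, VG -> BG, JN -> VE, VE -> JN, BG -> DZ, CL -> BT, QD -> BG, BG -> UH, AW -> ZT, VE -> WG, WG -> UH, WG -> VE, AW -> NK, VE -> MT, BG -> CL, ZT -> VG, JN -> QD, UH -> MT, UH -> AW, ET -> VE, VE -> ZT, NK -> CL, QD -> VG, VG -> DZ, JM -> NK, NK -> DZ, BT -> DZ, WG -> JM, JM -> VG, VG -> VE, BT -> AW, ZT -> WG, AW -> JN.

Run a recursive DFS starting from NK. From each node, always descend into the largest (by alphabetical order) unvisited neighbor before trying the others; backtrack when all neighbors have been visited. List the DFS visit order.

Visit NK
NK → VG
VG → VE
VE → ZT
ZT → WG
WG → UH
UH → MT
UH → AW
AW → JN
JN → QD
QD → CL
CL → BT
BT → DZ
QD → BG
AW → ET
WG → JM

NK, VG, VE, ZT, WG, UH, MT, AW, JN, QD, CL, BT, DZ, BG, ET, JM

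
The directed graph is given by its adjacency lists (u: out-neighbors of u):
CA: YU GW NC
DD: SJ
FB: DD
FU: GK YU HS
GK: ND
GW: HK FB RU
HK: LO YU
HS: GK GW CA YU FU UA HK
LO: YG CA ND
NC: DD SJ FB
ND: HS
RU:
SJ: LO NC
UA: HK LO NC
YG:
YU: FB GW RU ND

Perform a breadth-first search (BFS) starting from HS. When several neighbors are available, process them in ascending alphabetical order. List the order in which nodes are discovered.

Visit HS; enqueue CA, FU, GK, GW, HK, UA, YU → queue [CA, FU, GK, GW, HK, UA, YU]
Visit CA; enqueue NC → queue [FU, GK, GW, HK, UA, YU, NC]
Visit FU → queue [GK, GW, HK, UA, YU, NC]
Visit GK; enqueue ND → queue [GW, HK, UA, YU, NC, ND]
Visit GW; enqueue FB, RU → queue [HK, UA, YU, NC, ND, FB, RU]
Visit HK; enqueue LO → queue [UA, YU, NC, ND, FB, RU, LO]
Visit UA → queue [YU, NC, ND, FB, RU, LO]
Visit YU → queue [NC, ND, FB, RU, LO]
Visit NC; enqueue DD, SJ → queue [ND, FB, RU, LO, DD, SJ]
Visit ND → queue [FB, RU, LO, DD, SJ]
Visit FB → queue [RU, LO, DD, SJ]
Visit RU → queue [LO, DD, SJ]
Visit LO; enqueue YG → queue [DD, SJ, YG]
Visit DD → queue [SJ, YG]
Visit SJ → queue [YG]
Visit YG → queue []

HS -> CA -> FU -> GK -> GW -> HK -> UA -> YU -> NC -> ND -> FB -> RU -> LO -> DD -> SJ -> YG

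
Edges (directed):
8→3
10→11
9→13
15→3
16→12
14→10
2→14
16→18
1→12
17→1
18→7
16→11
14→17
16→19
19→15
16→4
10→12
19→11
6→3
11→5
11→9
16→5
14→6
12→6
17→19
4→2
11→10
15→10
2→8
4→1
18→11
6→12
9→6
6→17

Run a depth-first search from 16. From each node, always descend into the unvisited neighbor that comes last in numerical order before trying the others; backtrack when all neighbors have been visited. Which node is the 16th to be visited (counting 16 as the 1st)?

4

Visit 16
16 → 19
19 → 15
15 → 10
10 → 12
12 → 6
6 → 17
17 → 1
6 → 3
10 → 11
11 → 9
9 → 13
11 → 5
16 → 18
18 → 7
16 → 4
4 → 2
2 → 14
2 → 8

Visit order: 16, 19, 15, 10, 12, 6, 17, 1, 3, 11, 9, 13, 5, 18, 7, 4, 2, 14, 8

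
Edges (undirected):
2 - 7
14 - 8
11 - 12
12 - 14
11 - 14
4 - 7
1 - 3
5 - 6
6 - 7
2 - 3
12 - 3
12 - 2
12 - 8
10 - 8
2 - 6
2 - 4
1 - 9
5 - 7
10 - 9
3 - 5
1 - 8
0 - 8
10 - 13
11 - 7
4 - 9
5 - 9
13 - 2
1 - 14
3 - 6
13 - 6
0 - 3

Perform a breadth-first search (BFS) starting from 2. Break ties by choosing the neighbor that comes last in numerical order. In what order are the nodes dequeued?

Visit 2; enqueue 13, 12, 7, 6, 4, 3 → queue [13, 12, 7, 6, 4, 3]
Visit 13; enqueue 10 → queue [12, 7, 6, 4, 3, 10]
Visit 12; enqueue 14, 11, 8 → queue [7, 6, 4, 3, 10, 14, 11, 8]
Visit 7; enqueue 5 → queue [6, 4, 3, 10, 14, 11, 8, 5]
Visit 6 → queue [4, 3, 10, 14, 11, 8, 5]
Visit 4; enqueue 9 → queue [3, 10, 14, 11, 8, 5, 9]
Visit 3; enqueue 1, 0 → queue [10, 14, 11, 8, 5, 9, 1, 0]
Visit 10 → queue [14, 11, 8, 5, 9, 1, 0]
Visit 14 → queue [11, 8, 5, 9, 1, 0]
Visit 11 → queue [8, 5, 9, 1, 0]
Visit 8 → queue [5, 9, 1, 0]
Visit 5 → queue [9, 1, 0]
Visit 9 → queue [1, 0]
Visit 1 → queue [0]
Visit 0 → queue []

2, 13, 12, 7, 6, 4, 3, 10, 14, 11, 8, 5, 9, 1, 0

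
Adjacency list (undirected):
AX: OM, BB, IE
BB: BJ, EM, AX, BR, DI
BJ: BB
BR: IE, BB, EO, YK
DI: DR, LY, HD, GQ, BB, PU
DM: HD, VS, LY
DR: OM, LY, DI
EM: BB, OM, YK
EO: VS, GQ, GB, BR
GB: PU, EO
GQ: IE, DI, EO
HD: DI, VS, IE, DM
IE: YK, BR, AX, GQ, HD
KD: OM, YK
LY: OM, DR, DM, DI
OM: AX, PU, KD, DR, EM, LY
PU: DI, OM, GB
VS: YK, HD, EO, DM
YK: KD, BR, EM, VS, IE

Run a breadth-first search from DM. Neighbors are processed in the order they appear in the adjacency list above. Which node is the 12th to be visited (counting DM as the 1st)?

BB

Visit DM; enqueue HD, VS, LY → queue [HD, VS, LY]
Visit HD; enqueue DI, IE → queue [VS, LY, DI, IE]
Visit VS; enqueue YK, EO → queue [LY, DI, IE, YK, EO]
Visit LY; enqueue OM, DR → queue [DI, IE, YK, EO, OM, DR]
Visit DI; enqueue GQ, BB, PU → queue [IE, YK, EO, OM, DR, GQ, BB, PU]
Visit IE; enqueue BR, AX → queue [YK, EO, OM, DR, GQ, BB, PU, BR, AX]
Visit YK; enqueue KD, EM → queue [EO, OM, DR, GQ, BB, PU, BR, AX, KD, EM]
Visit EO; enqueue GB → queue [OM, DR, GQ, BB, PU, BR, AX, KD, EM, GB]
Visit OM → queue [DR, GQ, BB, PU, BR, AX, KD, EM, GB]
Visit DR → queue [GQ, BB, PU, BR, AX, KD, EM, GB]
Visit GQ → queue [BB, PU, BR, AX, KD, EM, GB]
Visit BB; enqueue BJ → queue [PU, BR, AX, KD, EM, GB, BJ]
Visit PU → queue [BR, AX, KD, EM, GB, BJ]
Visit BR → queue [AX, KD, EM, GB, BJ]
Visit AX → queue [KD, EM, GB, BJ]
Visit KD → queue [EM, GB, BJ]
Visit EM → queue [GB, BJ]
Visit GB → queue [BJ]
Visit BJ → queue []

Visit order: DM, HD, VS, LY, DI, IE, YK, EO, OM, DR, GQ, BB, PU, BR, AX, KD, EM, GB, BJ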